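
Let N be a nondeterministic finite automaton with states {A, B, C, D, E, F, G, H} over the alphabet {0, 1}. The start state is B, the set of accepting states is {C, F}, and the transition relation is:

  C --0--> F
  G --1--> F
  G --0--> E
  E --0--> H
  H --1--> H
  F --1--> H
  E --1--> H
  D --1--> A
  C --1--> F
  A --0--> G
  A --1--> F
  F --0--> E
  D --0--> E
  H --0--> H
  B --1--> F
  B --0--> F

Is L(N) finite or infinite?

The useful states (reachable from B and able to reach an accepting state) are {B, F}.
Restricted to these states the transition graph has no cycle, so every accepting path has bounded length and L is finite.

finite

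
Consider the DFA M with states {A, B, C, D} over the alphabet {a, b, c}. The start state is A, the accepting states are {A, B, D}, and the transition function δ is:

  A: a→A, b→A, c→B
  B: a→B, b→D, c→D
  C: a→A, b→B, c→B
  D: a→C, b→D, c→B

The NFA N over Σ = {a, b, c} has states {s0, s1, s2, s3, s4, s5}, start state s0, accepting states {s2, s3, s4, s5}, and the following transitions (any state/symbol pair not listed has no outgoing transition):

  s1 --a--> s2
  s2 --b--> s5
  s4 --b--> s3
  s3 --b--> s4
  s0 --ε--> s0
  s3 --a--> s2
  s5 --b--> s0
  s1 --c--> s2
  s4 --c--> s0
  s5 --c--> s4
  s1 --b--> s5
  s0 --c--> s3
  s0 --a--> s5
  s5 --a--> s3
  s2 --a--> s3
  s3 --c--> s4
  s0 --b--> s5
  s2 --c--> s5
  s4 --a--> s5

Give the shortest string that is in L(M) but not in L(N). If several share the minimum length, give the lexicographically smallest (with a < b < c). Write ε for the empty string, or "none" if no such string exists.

ε

The empty string ε is accepted by M but not by N.
Since ε is the unique shortest string, it is the required witness.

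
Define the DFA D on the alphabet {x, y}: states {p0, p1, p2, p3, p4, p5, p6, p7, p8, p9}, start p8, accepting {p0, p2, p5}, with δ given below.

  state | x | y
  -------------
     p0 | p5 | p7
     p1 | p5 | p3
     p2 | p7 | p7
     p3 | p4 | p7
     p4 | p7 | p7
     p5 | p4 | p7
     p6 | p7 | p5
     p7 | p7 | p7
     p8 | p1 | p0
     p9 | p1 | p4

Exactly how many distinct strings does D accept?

3

The useful subgraph on states {p0, p1, p5, p8} is acyclic, so L(D) is finite; the longest accepting path visits 3 useful states, giving maximum string length 2.
Counting accepting paths from p8 by length: 1 of length 1, 2 of length 2. Total 3.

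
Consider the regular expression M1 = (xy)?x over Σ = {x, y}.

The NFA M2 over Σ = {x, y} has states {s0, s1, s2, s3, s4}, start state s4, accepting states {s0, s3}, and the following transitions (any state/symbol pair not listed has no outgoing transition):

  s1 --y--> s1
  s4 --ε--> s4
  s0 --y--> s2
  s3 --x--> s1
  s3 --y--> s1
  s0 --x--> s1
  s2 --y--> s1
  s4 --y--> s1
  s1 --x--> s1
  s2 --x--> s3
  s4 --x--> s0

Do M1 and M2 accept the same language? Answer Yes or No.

Yes

Converting the expression M1 to a DFA (subset construction, then merging equivalent states) gives the minimal DFA with states {r0, r1, r2, r3, r4}, start state r0, accepting states {r1, r4} and transitions r0: x→r1, y→r2; r1: x→r2, y→r3; r2: x→r2, y→r2; r3: x→r4, y→r2; r4: x→r2, y→r2.
Exploring the product automaton M1 × M2 from the start pair (r0, s4), following both machines on each input symbol, reaches 5 state pairs: (r0, s4), (r1, s0), (r2, s1), (r3, s2), (r4, s3).
M1 accepts in {r1, r4} and M2 accepts in {s0, s3}. In every reachable pair the two components are either both accepting — (r1, s0), (r4, s3) — or both non-accepting, so no string is accepted by exactly one of the machines: L(M1) \ L(M2) and L(M2) \ L(M1) are both empty.
Hence every string is accepted by M1 iff it is accepted by M2, and the two languages coincide.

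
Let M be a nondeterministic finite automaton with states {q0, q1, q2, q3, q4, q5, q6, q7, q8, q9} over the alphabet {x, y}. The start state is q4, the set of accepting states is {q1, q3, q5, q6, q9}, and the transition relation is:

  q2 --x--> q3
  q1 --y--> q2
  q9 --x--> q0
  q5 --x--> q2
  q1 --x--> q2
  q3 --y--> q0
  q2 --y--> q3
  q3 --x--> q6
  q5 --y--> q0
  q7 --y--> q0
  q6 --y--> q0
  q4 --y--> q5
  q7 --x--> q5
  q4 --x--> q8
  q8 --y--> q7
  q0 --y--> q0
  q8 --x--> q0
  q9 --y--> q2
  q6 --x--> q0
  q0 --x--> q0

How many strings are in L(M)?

10

The useful subgraph on states {q2, q3, q4, q5, q6, q7, q8} is acyclic, so L(M) is finite; the longest accepting path visits 7 useful states, giving maximum string length 6.
Counting accepting paths from q4 by length: 1 of length 1, 3 of length 3, 2 of length 4, 2 of length 5, 2 of length 6. Total 10.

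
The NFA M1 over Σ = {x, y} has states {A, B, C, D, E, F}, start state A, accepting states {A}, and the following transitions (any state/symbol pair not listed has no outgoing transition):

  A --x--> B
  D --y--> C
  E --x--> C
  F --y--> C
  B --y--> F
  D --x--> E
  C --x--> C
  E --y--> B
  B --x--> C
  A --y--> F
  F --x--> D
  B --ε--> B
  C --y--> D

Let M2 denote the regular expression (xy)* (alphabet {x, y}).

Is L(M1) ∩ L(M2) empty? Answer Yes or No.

The empty string ε is accepted by both M1 and M2.
Hence L(M1) ∩ L(M2) ≠ ∅.

No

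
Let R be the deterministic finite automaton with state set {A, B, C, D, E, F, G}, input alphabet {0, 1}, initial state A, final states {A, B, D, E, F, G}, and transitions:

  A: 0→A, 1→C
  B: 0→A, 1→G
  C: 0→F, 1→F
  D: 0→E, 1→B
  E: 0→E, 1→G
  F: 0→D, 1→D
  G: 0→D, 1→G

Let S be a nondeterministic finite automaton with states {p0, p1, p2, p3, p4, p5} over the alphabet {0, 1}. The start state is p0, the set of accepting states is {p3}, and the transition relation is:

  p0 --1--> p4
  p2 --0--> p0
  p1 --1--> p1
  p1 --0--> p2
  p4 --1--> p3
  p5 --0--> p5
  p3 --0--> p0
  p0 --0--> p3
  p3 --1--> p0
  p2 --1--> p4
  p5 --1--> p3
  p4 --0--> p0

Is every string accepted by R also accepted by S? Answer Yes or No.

The empty string ε is in L(R) but not in L(S).
So L(R) ⊄ L(S).

No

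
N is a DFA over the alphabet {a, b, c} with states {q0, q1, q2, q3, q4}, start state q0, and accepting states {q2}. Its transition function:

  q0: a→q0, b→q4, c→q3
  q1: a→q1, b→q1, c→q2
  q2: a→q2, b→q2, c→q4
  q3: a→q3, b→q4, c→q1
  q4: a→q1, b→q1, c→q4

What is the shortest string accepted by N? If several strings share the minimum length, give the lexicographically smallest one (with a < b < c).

A breadth-first search from q0 reaches an accepting state first via the path q0 → q4 → q1 → q2 on input bac.
No string of length < 3 is accepted (BFS exhausts all shorter strings without reaching an accepting state), and bac is the lexicographically least accepting string of length 3.

bac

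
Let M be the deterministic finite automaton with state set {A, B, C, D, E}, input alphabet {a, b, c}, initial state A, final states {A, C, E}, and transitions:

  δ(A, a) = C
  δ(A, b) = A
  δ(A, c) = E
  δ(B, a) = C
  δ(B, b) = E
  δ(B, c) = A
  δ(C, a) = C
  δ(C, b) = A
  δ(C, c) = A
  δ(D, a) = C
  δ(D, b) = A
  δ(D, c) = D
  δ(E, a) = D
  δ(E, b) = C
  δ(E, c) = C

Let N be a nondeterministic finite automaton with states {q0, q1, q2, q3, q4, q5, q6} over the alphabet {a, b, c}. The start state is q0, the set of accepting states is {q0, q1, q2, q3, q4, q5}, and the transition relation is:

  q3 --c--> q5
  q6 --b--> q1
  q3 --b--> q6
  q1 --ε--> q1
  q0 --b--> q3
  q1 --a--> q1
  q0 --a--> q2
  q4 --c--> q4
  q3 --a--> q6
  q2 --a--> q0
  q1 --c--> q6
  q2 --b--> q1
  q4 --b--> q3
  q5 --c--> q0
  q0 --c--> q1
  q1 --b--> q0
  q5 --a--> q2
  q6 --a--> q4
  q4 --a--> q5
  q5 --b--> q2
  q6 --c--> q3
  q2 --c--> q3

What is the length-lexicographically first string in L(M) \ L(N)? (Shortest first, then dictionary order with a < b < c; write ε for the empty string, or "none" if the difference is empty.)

The string ba is accepted by M but not by N.
No shorter string lies in the difference, and ba is the lexicographically first length-2 string in L(M) \ L(N).

ba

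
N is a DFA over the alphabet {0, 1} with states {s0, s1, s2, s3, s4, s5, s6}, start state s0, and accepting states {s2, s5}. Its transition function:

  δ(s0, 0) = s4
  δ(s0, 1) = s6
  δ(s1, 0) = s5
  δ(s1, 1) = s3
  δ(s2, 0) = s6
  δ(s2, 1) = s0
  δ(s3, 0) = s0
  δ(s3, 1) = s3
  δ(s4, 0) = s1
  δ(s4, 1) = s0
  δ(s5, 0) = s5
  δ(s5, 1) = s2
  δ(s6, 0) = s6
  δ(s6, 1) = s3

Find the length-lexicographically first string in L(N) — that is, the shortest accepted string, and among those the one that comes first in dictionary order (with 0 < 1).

A breadth-first search from s0 reaches an accepting state first via the path s0 → s4 → s1 → s5 on input 000.
No string of length < 3 is accepted (BFS exhausts all shorter strings without reaching an accepting state), and 000 is the lexicographically least accepting string of length 3.

000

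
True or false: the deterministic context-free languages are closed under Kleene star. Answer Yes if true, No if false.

No

L = {c aⁿbⁿ : n≥0} ∪ {cc aⁿb²ⁿ : n≥0} is a DCFL (the number of leading c's fixes which ratio the DPDA checks), but L* is not. Every word of L starts with c, so in a factorisation of the string cc aⁱbʲ (i≥1) into words of L each factor begins at one of the two c's: either the whole string is a single word of L (forcing j = 2i), or it splits as c · (c aⁱbʲ) with c ∈ L (take n = 0) and c aⁱbʲ ∈ L (forcing j = i). Thus L* ∩ cca⁺b* = {cc aⁿbⁿ : n≥1} ∪ {cc aⁿb²ⁿ : n≥1}. A DPDA for L* would give one for this intersection with a regular set, and, started from its configuration after reading cc, one for {aⁿbⁿ : n≥1} ∪ {aⁿb²ⁿ : n≥1}, which no deterministic PDA accepts (a DPDA for it would have a single run on aⁿb²ⁿ, accepting after the prefix aⁿbⁿ and accepting again after n more b's; an ordinary PDA that simulates it on a's and b's and, at any moment when it is accepting, may switch to reading only a fresh letter d while feeding each d to the simulation as a b, would accept aⁱbʲdᵏ (k≥1) exactly when both aⁱbʲ and aⁱbʲ⁺ᵏ are in the language, i.e. its language intersected with the regular set a*b*d⁺ would be exactly {aⁿbⁿdⁿ : n≥1} — impossible, since context-free languages are closed under intersection with regular sets and {aⁿbⁿdⁿ} is not context-free). So L* is not a DCFL.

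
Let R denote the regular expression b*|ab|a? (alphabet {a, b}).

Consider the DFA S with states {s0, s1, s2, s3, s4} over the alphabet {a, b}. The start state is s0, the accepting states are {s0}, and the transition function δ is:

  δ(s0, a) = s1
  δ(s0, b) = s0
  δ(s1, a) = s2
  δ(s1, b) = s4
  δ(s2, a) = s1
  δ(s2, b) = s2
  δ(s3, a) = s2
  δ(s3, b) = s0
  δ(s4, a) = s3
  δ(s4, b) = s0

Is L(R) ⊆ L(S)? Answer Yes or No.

The string a is in L(R) but not in L(S).
So L(R) ⊄ L(S).

No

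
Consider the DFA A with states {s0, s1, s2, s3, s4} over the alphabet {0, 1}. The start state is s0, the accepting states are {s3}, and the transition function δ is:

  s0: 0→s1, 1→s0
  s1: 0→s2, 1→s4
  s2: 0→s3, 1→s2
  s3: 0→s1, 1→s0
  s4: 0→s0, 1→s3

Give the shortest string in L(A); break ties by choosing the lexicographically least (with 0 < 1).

A breadth-first search from s0 reaches an accepting state first via the path s0 → s1 → s2 → s3 on input 000.
No string of length < 3 is accepted (BFS exhausts all shorter strings without reaching an accepting state), and 000 is the lexicographically least accepting string of length 3.

000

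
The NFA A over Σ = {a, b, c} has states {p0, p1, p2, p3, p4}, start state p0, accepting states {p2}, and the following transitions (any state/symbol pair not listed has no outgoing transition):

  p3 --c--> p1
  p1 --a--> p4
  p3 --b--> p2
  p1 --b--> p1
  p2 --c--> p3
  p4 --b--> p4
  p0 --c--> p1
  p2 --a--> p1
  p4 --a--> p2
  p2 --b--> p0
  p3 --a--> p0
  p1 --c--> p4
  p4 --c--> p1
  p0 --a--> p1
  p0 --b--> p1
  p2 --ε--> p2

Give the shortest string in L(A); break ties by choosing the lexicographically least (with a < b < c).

A breadth-first search from p0 reaches an accepting state first via the path p0 → p1 → p4 → p2 on input aaa.
No string of length < 3 is accepted (BFS exhausts all shorter strings without reaching an accepting state), and aaa is the lexicographically least accepting string of length 3.

aaa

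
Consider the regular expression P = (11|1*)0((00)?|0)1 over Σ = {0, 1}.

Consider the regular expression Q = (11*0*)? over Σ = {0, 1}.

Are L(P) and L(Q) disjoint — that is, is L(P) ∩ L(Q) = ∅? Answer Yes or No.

Converting the expression P to a DFA (subset construction, then merging equivalent states) gives the minimal DFA with states {p0, p1, p2, p3, p4, p5}, start state p0, accepting states {p3} and transitions p0: 0→p1, 1→p0; p1: 0→p2, 1→p3; p2: 0→p4, 1→p3; p3: 0→p5, 1→p5; p4: 0→p5, 1→p3; p5: 0→p5, 1→p5.
Converting the expression Q to a DFA (subset construction, then merging equivalent states) gives the minimal DFA with states {q0, q1, q2, q3}, start state q0, accepting states {q0, q2, q3} and transitions q0: 0→q1, 1→q2; q1: 0→q1, 1→q1; q2: 0→q3, 1→q2; q3: 0→q3, 1→q1.
Exploring the product automaton P × Q from the start pair (p0, q0), following both machines on each input symbol, reaches 11 state pairs: (p0, q0), (p1, q1), (p0, q2), (p2, q1), (p3, q1), (p1, q3), (p4, q1), (p5, q1), (p2, q3), (p4, q3), (p5, q3).
P accepts in {p3} and Q accepts in {q0, q2, q3}; no reachable pair has both components accepting, so no string drives both machines to acceptance simultaneously and L(P) ∩ L(Q) = ∅.
So no string is accepted by both, and the intersection is empty.

Yes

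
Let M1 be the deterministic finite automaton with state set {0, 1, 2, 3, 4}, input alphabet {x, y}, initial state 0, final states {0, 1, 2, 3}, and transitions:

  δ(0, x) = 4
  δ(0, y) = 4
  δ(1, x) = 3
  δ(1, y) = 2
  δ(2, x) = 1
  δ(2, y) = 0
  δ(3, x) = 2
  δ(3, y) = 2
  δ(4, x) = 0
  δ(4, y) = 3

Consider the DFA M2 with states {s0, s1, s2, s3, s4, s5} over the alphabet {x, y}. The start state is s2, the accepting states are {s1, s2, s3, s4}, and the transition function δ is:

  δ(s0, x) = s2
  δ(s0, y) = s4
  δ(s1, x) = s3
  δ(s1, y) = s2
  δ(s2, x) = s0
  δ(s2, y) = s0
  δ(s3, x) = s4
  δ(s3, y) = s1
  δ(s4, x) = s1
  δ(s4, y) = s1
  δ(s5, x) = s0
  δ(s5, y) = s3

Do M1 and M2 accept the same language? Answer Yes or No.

Exploring the product automaton M1 × M2 from the start pair (0, s2), following both machines on each input symbol, reaches 5 state pairs: (0, s2), (4, s0), (3, s4), (2, s1), (1, s3).
M1 accepts in {0, 1, 2, 3} and M2 accepts in {s1, s2, s3, s4}. In every reachable pair the two components are either both accepting — (0, s2), (3, s4), (2, s1), (1, s3) — or both non-accepting, so no string is accepted by exactly one of the machines: L(M1) \ L(M2) and L(M2) \ L(M1) are both empty.
Hence every string is accepted by M1 iff it is accepted by M2, and the two languages coincide.

Yes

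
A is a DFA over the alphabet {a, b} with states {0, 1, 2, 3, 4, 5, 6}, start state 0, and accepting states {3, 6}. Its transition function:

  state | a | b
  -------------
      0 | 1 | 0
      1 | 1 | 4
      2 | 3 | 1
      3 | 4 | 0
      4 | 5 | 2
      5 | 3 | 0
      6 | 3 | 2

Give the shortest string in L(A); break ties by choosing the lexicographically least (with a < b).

A breadth-first search from 0 reaches an accepting state first via the path 0 → 1 → 4 → 5 → 3 on input abaa.
No string of length < 4 is accepted (BFS exhausts all shorter strings without reaching an accepting state), and abaa is the lexicographically least accepting string of length 4.

abaa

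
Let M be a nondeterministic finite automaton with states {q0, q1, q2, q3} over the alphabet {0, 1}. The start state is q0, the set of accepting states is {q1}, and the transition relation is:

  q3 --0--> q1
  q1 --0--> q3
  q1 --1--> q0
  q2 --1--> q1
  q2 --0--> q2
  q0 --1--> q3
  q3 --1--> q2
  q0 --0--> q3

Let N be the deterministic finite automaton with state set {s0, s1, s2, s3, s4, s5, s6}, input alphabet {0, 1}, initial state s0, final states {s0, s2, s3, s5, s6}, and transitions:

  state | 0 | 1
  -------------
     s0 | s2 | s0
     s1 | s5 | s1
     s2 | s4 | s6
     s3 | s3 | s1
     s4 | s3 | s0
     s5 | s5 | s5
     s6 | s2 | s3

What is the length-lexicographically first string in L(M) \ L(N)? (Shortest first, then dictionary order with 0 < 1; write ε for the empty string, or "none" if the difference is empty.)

The string 00 is accepted by M but not by N.
No shorter string lies in the difference, and 00 is the lexicographically first length-2 string in L(M) \ L(N).

00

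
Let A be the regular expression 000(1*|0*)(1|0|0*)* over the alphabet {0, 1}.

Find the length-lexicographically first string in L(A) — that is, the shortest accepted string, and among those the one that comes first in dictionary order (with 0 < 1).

000

By inspection of the expression, no string of length less than 3 matches, and 000 is the lexicographically first match of length 3.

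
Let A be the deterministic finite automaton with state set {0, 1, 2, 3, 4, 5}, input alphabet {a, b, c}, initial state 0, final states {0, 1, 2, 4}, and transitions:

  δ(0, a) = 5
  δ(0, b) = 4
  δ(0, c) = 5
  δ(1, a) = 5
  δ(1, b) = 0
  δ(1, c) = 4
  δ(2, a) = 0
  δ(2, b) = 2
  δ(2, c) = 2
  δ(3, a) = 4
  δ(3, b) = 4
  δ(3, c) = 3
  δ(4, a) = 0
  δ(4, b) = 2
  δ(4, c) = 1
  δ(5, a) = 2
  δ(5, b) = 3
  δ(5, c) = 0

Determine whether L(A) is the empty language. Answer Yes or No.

No

The empty string ε is accepted: the run 0 ends in the accepting state 0.
Since at least one string is accepted, L(A) is not empty.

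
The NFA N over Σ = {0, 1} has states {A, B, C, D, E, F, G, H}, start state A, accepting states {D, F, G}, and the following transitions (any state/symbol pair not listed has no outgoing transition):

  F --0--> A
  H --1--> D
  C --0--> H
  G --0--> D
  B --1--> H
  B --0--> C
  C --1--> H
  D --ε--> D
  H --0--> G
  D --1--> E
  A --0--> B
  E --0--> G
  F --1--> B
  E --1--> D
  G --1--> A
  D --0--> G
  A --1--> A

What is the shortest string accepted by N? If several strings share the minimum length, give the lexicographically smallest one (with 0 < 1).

010

A breadth-first search from A reaches an accepting state first via the path A → B → H → G on input 010.
No string of length < 3 is accepted (BFS exhausts all shorter strings without reaching an accepting state), and 010 is the lexicographically least accepting string of length 3.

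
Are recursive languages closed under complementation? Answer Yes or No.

Run the decider for L and flip its answer; since the decider halts on every input, this decides the complement.
So the recursive languages are closed under complement.

Yes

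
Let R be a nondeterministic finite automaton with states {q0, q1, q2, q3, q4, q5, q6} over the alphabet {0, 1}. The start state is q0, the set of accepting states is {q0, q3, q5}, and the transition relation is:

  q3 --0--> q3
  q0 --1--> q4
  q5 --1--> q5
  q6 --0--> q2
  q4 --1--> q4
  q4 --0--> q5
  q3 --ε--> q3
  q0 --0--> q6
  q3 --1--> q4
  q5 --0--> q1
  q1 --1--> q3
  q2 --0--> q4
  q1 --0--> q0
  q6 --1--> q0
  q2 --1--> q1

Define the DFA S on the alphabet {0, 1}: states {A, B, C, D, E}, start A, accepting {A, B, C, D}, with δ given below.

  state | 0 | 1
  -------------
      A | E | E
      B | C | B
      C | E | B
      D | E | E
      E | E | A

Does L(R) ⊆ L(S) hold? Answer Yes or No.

The string 10 is in L(R) but not in L(S).
So L(R) ⊄ L(S).

No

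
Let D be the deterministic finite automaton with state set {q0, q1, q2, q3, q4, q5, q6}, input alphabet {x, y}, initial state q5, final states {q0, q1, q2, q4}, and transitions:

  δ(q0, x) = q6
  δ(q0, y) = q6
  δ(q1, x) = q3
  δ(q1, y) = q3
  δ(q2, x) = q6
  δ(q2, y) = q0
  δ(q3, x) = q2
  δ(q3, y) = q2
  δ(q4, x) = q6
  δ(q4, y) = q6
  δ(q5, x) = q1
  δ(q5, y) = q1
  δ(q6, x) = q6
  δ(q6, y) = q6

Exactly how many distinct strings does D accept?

The useful subgraph on states {q0, q1, q2, q3, q5} is acyclic, so L(D) is finite; the longest accepting path visits 5 useful states, giving maximum string length 4.
Counting accepting paths from q5 by length: 2 of length 1, 8 of length 3, 8 of length 4. Total 18.

18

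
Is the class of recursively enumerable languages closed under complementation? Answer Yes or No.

If both L and its complement were r.e., running the two recognisers in parallel would decide L, so L would be recursive; but there are r.e. languages that are not recursive (e.g. the halting problem), and their complements are therefore not r.e.

No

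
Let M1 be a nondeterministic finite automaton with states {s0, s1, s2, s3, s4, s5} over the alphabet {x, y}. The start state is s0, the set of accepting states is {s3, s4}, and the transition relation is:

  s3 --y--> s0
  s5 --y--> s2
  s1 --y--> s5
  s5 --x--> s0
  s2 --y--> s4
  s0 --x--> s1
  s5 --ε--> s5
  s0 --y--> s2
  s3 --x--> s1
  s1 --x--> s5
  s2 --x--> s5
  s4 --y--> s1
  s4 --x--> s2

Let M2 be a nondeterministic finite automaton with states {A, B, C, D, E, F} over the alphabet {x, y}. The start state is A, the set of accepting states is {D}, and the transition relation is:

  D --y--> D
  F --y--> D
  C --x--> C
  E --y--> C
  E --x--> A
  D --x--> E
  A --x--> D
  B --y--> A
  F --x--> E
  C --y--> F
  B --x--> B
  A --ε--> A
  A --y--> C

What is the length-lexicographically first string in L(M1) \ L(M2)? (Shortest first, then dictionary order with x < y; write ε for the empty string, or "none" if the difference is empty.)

yy

The string yy is accepted by M1 but not by M2.
No shorter string lies in the difference, and yy is the lexicographically first length-2 string in L(M1) \ L(M2).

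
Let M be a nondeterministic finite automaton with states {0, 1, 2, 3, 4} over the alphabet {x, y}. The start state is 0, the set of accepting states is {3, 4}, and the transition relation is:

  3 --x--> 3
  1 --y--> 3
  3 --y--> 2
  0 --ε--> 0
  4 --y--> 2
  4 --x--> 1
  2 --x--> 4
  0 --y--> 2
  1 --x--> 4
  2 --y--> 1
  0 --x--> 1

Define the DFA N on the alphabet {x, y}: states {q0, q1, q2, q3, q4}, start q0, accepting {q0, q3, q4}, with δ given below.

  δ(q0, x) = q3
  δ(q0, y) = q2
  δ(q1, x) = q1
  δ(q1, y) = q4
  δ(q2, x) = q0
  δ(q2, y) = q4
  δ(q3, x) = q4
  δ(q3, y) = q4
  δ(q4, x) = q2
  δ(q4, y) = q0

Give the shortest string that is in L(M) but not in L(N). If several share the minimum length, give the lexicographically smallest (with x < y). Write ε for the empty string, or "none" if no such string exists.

The string xyx is accepted by M but not by N.
No shorter string lies in the difference, and xyx is the lexicographically first length-3 string in L(M) \ L(N).

xyx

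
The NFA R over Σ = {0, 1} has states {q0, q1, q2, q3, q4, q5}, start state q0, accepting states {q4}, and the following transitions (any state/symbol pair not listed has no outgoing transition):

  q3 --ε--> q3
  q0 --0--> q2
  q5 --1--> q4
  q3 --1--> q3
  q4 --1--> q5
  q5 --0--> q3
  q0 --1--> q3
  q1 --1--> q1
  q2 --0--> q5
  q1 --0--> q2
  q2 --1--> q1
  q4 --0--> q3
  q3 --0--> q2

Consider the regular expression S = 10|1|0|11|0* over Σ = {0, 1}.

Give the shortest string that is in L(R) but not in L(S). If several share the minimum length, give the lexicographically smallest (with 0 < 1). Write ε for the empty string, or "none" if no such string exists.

The string 001 is accepted by R but not by S.
No shorter string lies in the difference, and 001 is the lexicographically first length-3 string in L(R) \ L(S).

001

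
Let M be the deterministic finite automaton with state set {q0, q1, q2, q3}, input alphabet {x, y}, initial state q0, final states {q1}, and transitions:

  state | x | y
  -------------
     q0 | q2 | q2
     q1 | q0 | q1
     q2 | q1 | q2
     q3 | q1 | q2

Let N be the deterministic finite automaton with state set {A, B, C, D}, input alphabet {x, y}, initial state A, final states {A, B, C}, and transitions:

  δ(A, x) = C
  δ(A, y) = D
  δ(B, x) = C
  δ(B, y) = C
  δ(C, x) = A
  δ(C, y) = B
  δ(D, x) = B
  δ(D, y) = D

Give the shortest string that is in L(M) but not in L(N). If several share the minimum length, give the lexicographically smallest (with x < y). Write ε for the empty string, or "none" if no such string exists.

xxy

The string xxy is accepted by M but not by N.
No shorter string lies in the difference, and xxy is the lexicographically first length-3 string in L(M) \ L(N).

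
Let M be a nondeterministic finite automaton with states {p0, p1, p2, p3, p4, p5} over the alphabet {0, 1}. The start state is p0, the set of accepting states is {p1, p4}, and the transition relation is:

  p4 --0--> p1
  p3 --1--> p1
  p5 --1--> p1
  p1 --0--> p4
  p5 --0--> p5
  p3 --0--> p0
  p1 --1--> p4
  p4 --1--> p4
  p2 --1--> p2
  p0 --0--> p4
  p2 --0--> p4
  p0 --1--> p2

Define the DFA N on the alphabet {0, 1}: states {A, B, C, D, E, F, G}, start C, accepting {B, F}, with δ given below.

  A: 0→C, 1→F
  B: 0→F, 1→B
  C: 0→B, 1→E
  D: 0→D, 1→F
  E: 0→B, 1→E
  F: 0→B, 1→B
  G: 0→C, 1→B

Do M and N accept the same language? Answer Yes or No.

Exploring the product automaton M × N from the start pair (p0, C), following both machines on each input symbol, reaches 4 state pairs: (p0, C), (p4, B), (p2, E), (p1, F).
M accepts in {p1, p4} and N accepts in {B, F}. In every reachable pair the two components are either both accepting — (p4, B), (p1, F) — or both non-accepting, so no string is accepted by exactly one of the machines: L(M) \ L(N) and L(N) \ L(M) are both empty.
Hence every string is accepted by M iff it is accepted by N, and the two languages coincide.

Yes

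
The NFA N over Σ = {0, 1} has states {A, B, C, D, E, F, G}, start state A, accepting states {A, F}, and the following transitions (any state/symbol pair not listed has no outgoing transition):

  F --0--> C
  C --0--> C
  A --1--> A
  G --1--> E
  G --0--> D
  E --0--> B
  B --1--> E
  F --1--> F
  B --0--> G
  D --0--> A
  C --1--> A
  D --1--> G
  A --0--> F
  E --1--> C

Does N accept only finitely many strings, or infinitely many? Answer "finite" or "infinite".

State A is reachable from the start and can reach an accepting state, and it lies on the cycle A → A.
Traversing that cycle any number of times yields accepted strings of unbounded length, so the language is infinite.

infinite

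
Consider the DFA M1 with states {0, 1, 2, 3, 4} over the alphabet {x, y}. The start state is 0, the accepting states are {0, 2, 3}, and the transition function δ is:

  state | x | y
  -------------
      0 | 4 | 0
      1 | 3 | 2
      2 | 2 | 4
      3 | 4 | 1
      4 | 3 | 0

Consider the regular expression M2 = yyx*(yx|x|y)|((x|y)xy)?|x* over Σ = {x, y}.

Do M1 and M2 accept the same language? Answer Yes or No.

No

The string y is accepted by M1 but rejected by M2.
So L(M1) ≠ L(M2).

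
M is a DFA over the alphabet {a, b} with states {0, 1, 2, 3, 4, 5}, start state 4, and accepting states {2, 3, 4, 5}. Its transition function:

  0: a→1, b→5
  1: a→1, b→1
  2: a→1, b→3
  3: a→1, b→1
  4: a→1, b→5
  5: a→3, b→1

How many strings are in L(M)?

3

The useful subgraph on states {3, 4, 5} is acyclic, so L(M) is finite; the longest accepting path visits 3 useful states, giving maximum string length 2.
Counting accepting paths from 4 by length: 1 of length 0, 1 of length 1, 1 of length 2. Total 3.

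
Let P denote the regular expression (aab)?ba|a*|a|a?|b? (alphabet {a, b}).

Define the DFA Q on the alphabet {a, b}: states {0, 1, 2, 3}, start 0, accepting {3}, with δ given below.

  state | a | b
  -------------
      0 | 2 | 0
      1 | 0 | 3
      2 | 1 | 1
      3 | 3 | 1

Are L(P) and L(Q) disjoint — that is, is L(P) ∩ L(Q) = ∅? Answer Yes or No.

Converting the expression P to a DFA (subset construction, then merging equivalent states) gives the minimal DFA with states {p0, p1, p2, p3, p4, p5, p6, p7, p8}, start state p0, accepting states {p0, p1, p2, p3, p5, p6} and transitions p0: a→p1, b→p2; p1: a→p3, b→p4; p2: a→p5, b→p4; p3: a→p6, b→p7; p4: a→p4, b→p4; p5: a→p4, b→p4; p6: a→p6, b→p4; p7: a→p4, b→p8; p8: a→p5, b→p4.
Exploring the product automaton P × Q from the start pair (p0, 0), following both machines on each input symbol, reaches 15 state pairs: (p0, 0), (p1, 2), (p2, 0), (p3, 1), (p4, 1), (p5, 2), (p4, 0), (p6, 0), (p7, 3), (p4, 3), (p4, 2), (p6, 2), (p8, 1), (p6, 1), (p5, 0).
P accepts in {p0, p1, p2, p3, p5, p6} and Q accepts in {3}; no reachable pair has both components accepting, so no string drives both machines to acceptance simultaneously and L(P) ∩ L(Q) = ∅.
So no string is accepted by both, and the intersection is empty.

Yes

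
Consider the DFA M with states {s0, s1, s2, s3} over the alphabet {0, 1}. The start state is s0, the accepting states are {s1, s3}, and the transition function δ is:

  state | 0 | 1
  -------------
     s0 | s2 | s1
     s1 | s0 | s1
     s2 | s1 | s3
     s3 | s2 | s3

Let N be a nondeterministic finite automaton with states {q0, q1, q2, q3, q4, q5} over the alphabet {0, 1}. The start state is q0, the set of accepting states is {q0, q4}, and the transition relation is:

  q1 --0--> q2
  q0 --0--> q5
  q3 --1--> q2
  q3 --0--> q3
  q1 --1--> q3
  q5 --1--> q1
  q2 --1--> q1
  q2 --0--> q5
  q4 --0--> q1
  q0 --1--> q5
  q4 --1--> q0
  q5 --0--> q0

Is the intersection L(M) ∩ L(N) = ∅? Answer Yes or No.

No

The string 00 is accepted by both M and N.
Hence L(M) ∩ L(N) ≠ ∅.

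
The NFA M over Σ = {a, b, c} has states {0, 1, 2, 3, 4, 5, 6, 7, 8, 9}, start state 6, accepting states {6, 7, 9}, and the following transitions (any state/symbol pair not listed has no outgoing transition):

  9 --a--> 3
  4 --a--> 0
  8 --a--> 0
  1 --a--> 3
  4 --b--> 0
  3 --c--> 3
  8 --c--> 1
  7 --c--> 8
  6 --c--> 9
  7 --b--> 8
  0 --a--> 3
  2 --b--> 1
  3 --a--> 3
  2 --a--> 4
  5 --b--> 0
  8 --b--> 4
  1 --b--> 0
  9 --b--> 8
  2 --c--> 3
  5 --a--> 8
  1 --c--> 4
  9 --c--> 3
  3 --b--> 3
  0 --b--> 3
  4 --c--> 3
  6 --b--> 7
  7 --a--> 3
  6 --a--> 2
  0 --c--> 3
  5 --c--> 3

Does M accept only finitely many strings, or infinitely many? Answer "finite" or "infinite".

The useful states (reachable from 6 and able to reach an accepting state) are {6, 7, 9}.
Restricted to these states the transition graph has no cycle, so every accepting path has bounded length and L is finite.

finite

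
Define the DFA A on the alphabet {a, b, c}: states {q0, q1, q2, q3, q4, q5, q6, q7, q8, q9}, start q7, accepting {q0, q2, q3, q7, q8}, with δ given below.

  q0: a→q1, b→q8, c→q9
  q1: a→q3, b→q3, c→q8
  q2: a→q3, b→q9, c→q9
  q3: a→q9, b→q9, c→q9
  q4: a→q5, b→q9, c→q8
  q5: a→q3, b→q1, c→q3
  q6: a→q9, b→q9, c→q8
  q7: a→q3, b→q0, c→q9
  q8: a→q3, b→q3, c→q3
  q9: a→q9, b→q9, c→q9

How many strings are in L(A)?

The useful subgraph on states {q0, q1, q3, q7, q8} is acyclic, so L(A) is finite; the longest accepting path visits 5 useful states, giving maximum string length 4.
Counting accepting paths from q7 by length: 1 of length 0, 2 of length 1, 1 of length 2, 6 of length 3, 3 of length 4. Total 13.

13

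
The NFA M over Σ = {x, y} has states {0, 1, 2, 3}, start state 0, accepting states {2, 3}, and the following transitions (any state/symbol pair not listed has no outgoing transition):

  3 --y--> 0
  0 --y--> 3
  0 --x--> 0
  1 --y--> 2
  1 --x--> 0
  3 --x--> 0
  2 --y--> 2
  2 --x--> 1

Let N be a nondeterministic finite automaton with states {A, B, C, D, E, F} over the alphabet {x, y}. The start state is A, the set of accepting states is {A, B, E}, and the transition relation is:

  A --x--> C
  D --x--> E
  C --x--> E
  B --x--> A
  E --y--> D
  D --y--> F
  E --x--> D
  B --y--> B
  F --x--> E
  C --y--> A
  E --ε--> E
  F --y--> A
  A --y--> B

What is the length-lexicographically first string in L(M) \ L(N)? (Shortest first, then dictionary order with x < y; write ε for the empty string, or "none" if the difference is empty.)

The string xxy is accepted by M but not by N.
No shorter string lies in the difference, and xxy is the lexicographically first length-3 string in L(M) \ L(N).

xxy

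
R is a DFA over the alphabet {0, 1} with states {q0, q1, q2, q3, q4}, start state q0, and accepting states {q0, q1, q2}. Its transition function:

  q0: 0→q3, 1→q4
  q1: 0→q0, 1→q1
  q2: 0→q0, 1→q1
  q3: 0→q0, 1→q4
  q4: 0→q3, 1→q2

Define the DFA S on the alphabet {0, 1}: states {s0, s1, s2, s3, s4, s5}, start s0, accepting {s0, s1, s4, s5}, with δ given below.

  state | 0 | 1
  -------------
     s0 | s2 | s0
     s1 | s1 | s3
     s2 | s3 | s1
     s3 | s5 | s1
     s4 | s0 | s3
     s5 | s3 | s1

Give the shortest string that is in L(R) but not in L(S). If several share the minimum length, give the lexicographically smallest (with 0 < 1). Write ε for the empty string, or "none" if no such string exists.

00

The string 00 is accepted by R but not by S.
No shorter string lies in the difference, and 00 is the lexicographically first length-2 string in L(R) \ L(S).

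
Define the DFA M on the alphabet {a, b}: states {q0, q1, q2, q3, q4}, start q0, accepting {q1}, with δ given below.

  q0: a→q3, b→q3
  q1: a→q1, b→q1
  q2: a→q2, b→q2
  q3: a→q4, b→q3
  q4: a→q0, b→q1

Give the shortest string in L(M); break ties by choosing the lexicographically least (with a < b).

A breadth-first search from q0 reaches an accepting state first via the path q0 → q3 → q4 → q1 on input aab.
No string of length < 3 is accepted (BFS exhausts all shorter strings without reaching an accepting state), and aab is the lexicographically least accepting string of length 3.

aab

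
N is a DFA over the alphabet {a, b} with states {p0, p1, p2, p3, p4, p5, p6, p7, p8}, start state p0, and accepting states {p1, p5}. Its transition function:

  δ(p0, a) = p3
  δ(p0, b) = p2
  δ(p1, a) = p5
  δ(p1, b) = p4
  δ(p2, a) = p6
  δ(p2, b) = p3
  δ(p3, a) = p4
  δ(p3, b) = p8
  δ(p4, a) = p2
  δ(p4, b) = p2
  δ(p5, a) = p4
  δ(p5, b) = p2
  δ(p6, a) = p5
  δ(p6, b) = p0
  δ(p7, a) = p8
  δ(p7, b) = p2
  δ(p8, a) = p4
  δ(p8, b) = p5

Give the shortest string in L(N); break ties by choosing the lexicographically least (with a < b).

A breadth-first search from p0 reaches an accepting state first via the path p0 → p3 → p8 → p5 on input abb.
No string of length < 3 is accepted (BFS exhausts all shorter strings without reaching an accepting state), and abb is the lexicographically least accepting string of length 3.

abb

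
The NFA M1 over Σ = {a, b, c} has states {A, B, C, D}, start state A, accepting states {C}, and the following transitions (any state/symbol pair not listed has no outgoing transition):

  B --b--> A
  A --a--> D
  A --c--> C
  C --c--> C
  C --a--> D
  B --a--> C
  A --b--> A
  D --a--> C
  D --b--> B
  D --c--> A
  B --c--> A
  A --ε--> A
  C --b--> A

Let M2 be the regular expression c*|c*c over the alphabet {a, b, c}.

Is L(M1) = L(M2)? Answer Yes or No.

The string aa is accepted by M1 but rejected by M2.
So L(M1) ≠ L(M2).

No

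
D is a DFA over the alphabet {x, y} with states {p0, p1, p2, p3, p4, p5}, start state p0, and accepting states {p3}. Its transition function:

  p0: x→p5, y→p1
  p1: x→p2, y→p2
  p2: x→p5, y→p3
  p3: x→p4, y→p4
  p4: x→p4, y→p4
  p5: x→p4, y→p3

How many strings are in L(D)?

5

The useful subgraph on states {p0, p1, p2, p3, p5} is acyclic, so L(D) is finite; the longest accepting path visits 5 useful states, giving maximum string length 4.
Counting accepting paths from p0 by length: 1 of length 2, 2 of length 3, 2 of length 4. Total 5.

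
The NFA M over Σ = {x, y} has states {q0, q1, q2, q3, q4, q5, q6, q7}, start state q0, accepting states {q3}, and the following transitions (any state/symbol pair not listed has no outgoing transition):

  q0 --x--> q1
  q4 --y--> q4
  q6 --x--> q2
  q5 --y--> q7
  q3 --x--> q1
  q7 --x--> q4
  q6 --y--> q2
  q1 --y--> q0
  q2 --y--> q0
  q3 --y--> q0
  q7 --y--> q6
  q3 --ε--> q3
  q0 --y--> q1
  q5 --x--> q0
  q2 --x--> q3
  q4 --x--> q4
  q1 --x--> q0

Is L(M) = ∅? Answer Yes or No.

The states reachable from the start state are {q0, q1}.
None of the accepting states {q3} is reachable, so no string is accepted and L(M) = ∅.

Yes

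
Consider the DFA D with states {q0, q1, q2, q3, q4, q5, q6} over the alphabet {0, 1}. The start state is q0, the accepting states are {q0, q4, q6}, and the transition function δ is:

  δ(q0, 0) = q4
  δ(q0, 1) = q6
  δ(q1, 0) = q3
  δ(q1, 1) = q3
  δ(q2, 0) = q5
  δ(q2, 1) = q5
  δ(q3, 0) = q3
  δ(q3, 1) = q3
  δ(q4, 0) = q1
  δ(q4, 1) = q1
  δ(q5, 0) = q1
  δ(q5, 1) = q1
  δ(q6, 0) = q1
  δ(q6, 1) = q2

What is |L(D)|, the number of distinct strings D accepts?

The useful subgraph on states {q0, q4, q6} is acyclic, so L(D) is finite; the longest accepting path visits 2 useful states, giving maximum string length 1.
Counting accepting paths from q0 by length: 1 of length 0, 2 of length 1. Total 3.

3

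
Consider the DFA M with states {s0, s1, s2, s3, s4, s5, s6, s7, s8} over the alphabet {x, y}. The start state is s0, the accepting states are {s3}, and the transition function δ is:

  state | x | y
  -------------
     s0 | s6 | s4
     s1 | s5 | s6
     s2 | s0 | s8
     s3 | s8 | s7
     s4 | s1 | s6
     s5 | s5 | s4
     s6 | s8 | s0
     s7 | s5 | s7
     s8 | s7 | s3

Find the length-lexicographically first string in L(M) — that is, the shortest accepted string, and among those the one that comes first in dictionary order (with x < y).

xxy

A breadth-first search from s0 reaches an accepting state first via the path s0 → s6 → s8 → s3 on input xxy.
No string of length < 3 is accepted (BFS exhausts all shorter strings without reaching an accepting state), and xxy is the lexicographically least accepting string of length 3.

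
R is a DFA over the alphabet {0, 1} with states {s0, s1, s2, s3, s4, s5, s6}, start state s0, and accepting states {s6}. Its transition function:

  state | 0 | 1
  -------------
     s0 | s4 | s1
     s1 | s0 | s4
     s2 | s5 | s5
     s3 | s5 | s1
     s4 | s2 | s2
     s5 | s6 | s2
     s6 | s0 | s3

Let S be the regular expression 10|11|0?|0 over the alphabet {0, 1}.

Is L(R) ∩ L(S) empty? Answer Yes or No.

Yes

Converting the expression S to a DFA (subset construction, then merging equivalent states) gives the minimal DFA with states {r0, r1, r2, r3}, start state r0, accepting states {r0, r1} and transitions r0: 0→r1, 1→r2; r1: 0→r3, 1→r3; r2: 0→r1, 1→r1; r3: 0→r3, 1→r3.
Exploring the product automaton R × S from the start pair (s0, r0), following both machines on each input symbol, reaches 11 state pairs: (s0, r0), (s4, r1), (s1, r2), (s2, r3), (s0, r1), (s5, r3), (s4, r3), (s1, r3), (s6, r3), (s0, r3), (s3, r3).
R accepts in {s6} and S accepts in {r0, r1}; no reachable pair has both components accepting, so no string drives both machines to acceptance simultaneously and L(R) ∩ L(S) = ∅.
So no string is accepted by both, and the intersection is empty.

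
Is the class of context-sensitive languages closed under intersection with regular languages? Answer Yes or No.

Yes

Every regular language is context-sensitive, and context-sensitive languages are closed under intersection (an LBA runs the DFA check and then the LBA for L on the same linear tape).
So the context-sensitive languages are closed under intersection with a regular language.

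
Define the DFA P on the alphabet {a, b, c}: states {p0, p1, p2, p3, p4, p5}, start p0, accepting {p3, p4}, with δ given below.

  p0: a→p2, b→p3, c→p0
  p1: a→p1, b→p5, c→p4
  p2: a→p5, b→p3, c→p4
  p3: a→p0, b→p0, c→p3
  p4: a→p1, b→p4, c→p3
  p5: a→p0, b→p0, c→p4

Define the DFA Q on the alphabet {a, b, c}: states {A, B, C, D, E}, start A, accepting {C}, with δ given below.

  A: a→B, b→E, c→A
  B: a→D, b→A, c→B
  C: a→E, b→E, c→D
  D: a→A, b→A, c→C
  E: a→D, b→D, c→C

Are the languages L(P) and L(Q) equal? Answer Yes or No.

The string b is accepted by P but rejected by Q.
So L(P) ≠ L(Q).

No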